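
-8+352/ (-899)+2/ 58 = -7513/899 = -8.36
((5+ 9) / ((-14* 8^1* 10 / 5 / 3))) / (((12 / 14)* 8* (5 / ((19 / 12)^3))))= -48013/2211840 = -0.02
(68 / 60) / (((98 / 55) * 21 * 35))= 187/216090 = 0.00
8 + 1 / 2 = 17/2 = 8.50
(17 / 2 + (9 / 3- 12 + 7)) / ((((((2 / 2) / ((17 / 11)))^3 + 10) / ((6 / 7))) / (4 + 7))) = 2107677/353227 = 5.97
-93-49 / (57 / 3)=-95.58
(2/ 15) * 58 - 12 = -64/15 = -4.27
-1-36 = -37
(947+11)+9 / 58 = 55573/58 = 958.16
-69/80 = -0.86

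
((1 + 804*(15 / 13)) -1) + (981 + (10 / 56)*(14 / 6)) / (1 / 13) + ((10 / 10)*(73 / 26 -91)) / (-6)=356221/26 = 13700.81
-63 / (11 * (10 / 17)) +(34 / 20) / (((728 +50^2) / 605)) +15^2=76548947/355080 = 215.58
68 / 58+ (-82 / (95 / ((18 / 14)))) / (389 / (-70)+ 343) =15216362/13015171 = 1.17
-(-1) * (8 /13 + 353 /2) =177.12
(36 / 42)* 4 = 24/7 = 3.43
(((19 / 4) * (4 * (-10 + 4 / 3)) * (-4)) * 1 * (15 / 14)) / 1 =4940/7 = 705.71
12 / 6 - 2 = 0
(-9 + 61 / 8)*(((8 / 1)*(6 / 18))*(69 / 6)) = -253/6 = -42.17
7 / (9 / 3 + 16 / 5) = 35/31 = 1.13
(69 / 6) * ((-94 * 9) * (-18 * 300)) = 52536600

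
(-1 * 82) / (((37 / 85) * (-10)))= 697/37 = 18.84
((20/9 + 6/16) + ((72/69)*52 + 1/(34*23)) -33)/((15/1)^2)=0.11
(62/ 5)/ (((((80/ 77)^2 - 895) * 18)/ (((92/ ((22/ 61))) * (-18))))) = 93770908/26500275 = 3.54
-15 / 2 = -7.50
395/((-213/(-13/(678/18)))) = 5135/8023 = 0.64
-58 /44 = -29/22 = -1.32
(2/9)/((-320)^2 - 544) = 1/458352 = 0.00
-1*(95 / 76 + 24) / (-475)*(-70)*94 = -33229/95 = -349.78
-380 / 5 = -76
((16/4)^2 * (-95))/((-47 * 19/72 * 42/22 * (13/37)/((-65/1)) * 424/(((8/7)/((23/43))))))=-168009600/2807357 = -59.85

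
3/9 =1/3 = 0.33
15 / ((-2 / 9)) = -67.50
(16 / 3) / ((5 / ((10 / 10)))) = 16/15 = 1.07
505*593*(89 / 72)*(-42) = -15547224.58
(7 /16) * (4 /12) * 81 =189/16 = 11.81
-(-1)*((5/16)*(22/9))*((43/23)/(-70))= -473/23184 = -0.02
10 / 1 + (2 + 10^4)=10012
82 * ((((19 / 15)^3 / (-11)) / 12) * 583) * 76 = -566375066/10125 = -55938.28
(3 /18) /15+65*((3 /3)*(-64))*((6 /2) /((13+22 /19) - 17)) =4391.12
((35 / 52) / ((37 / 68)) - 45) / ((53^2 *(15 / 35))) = -147350/4053387 = -0.04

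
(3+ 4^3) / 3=22.33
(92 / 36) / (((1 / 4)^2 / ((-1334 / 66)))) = -245456/297 = -826.45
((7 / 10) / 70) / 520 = 1/52000 = 0.00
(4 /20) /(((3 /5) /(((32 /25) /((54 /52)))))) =832/2025 = 0.41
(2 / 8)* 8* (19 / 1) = 38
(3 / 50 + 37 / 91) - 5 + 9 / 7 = -2111/650 = -3.25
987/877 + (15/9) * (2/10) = 1.46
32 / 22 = 16/11 = 1.45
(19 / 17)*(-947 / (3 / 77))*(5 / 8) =-6927305/408 = -16978.69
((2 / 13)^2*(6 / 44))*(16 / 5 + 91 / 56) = 0.02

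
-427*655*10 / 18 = -1398425/9 = -155380.56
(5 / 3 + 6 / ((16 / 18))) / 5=101/60 = 1.68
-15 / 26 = -0.58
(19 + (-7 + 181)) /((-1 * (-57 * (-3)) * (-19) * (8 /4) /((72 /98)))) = 386/17689 = 0.02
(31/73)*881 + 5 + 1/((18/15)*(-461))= 379.12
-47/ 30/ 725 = -47/21750 = 0.00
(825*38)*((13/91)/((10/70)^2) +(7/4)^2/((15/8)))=270655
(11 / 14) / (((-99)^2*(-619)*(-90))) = 1/694926540 = 0.00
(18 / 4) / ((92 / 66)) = 297/92 = 3.23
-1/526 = -1/526 = 0.00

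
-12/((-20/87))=261/5 = 52.20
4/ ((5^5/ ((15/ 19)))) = 12/11875 = 0.00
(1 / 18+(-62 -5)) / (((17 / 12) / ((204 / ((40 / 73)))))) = -17593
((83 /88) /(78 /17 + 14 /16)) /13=1411/106249 = 0.01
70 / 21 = 10/3 = 3.33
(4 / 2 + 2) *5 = 20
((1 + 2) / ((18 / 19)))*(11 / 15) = 209/90 = 2.32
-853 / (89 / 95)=-81035/89 = -910.51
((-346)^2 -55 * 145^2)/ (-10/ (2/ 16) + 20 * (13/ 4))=345553/5 = 69110.60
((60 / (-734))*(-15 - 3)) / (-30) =-18/367 = -0.05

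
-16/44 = -0.36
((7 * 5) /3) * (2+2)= 46.67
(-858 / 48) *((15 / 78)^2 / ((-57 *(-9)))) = -275/213408 = 0.00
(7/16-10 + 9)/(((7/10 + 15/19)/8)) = -855/283 = -3.02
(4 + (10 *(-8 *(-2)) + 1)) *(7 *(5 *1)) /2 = 5775/2 = 2887.50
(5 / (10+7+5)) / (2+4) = 5/132 = 0.04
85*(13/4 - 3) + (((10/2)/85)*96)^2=61429/1156 = 53.14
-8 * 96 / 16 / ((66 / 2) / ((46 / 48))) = -46/33 = -1.39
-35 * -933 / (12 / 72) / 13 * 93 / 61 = 18221490/793 = 22977.92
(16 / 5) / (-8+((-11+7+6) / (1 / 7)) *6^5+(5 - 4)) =16/544285 = 0.00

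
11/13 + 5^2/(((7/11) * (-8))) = -2959/728 = -4.06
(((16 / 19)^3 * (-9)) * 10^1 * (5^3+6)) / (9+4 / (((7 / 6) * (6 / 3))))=-22536192/34295 = -657.13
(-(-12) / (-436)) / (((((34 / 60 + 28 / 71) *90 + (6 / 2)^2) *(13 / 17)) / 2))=-1207/1601210 = 0.00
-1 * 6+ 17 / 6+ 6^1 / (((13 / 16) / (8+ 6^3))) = 128777/78 = 1650.99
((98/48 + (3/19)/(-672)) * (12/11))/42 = 26065/491568 = 0.05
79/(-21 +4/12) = -237/62 = -3.82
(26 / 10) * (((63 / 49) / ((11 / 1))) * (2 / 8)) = 117/1540 = 0.08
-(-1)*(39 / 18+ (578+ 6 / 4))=1745/3 = 581.67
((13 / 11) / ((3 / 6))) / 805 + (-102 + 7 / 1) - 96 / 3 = -1124559/8855 = -127.00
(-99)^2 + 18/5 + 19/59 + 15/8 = 23144041/2360 = 9806.80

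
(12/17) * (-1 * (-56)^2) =-37632/17 = -2213.65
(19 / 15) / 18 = 19/270 = 0.07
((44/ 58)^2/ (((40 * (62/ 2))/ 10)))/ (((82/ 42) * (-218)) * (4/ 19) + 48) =-48279/432778600 = 0.00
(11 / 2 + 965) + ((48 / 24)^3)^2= 2069/2 = 1034.50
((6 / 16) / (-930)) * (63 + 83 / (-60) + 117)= -10717/148800 = -0.07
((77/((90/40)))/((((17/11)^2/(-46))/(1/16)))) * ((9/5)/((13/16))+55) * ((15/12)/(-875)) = 113849747/33813000 = 3.37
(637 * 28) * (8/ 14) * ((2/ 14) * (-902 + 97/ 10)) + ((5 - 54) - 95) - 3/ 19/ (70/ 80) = -1299332.98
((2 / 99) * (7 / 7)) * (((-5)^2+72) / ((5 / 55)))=194/9 = 21.56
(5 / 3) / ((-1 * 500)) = -1/300 = 0.00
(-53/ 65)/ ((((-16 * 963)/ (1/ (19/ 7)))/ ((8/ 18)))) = 371/42814980 = 0.00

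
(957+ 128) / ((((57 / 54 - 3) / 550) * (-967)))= 306900/967 = 317.37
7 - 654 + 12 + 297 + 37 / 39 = -13145/39 = -337.05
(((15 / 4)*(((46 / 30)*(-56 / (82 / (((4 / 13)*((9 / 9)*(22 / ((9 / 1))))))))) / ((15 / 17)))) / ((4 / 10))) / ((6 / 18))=-120428/4797 = -25.10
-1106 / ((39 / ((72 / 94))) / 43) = -570696/611 = -934.04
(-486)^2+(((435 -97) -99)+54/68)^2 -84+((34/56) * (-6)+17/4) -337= 593299019/2023 = 293276.83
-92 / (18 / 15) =-76.67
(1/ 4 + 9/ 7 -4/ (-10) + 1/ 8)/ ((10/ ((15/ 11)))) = 1731/6160 = 0.28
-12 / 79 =-0.15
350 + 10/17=5960/17 = 350.59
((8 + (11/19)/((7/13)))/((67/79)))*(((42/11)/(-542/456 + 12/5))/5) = 6865416/1017797 = 6.75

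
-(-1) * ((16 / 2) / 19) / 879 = 8/16701 = 0.00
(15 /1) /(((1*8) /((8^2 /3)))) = 40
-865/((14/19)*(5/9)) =-29583/14 = -2113.07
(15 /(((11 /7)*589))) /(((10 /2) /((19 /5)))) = 21/1705 = 0.01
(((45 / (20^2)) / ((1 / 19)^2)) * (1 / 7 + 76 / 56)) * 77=750519/160 = 4690.74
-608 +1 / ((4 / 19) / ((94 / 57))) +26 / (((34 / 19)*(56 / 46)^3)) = -662902045/1119552 = -592.11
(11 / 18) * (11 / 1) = 6.72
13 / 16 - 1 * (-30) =493/16 = 30.81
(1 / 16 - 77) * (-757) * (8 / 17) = 27407.85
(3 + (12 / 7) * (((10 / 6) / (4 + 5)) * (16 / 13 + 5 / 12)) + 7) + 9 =47968/2457 = 19.52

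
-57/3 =-19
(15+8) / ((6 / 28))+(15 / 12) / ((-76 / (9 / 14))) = 1370297/12768 = 107.32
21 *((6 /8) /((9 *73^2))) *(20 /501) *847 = 29645/2669829 = 0.01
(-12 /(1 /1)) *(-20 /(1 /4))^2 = -76800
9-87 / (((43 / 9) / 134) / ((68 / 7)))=-7131987/301 = -23694.31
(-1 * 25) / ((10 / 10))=-25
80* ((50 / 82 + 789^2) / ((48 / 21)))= 893318510/41 = 21788256.34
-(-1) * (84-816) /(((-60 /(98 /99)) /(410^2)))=200980360/99 = 2030104.65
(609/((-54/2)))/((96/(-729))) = 5481/32 = 171.28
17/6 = 2.83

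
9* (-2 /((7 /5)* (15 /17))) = -102/7 = -14.57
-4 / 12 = -1/3 = -0.33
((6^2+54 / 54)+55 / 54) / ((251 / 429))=293579/4518 = 64.98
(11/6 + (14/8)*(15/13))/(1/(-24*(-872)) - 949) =-1048144/258188723 = 0.00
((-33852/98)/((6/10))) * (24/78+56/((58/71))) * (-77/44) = 2011900/29 = 69375.86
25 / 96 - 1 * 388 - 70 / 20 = -37559/96 = -391.24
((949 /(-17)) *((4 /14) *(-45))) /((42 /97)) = 1380795/833 = 1657.62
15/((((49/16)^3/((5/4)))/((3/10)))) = 23040/117649 = 0.20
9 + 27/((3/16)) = 153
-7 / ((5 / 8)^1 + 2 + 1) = -56/29 = -1.93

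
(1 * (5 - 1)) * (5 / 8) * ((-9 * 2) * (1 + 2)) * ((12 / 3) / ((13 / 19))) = -10260/13 = -789.23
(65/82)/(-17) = -65/1394 = -0.05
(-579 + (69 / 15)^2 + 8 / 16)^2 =776569689/2500 = 310627.88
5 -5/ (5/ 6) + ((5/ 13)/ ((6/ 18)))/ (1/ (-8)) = -133/13 = -10.23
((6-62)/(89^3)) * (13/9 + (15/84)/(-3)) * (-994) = 693812/6344721 = 0.11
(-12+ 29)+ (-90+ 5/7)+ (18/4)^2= -52.04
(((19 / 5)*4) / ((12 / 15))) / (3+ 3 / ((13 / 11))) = 247/72 = 3.43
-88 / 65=-1.35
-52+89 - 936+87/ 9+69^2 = 11615/3 = 3871.67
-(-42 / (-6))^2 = -49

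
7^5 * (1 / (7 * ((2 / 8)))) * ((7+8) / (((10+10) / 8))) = 57624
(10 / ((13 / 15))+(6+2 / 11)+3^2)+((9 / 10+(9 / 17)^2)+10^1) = 15663163/413270 = 37.90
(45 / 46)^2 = 2025/2116 = 0.96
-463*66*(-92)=2811336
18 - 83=-65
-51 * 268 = -13668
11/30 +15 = 461/30 = 15.37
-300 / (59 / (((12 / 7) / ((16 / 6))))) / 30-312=-312.11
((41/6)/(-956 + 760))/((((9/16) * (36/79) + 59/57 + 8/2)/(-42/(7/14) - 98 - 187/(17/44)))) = 20493153/4670141 = 4.39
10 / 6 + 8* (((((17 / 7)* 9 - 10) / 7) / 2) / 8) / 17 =8579/4998 = 1.72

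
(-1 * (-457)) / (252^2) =457/63504 = 0.01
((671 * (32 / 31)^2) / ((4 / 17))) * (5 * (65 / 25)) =37962496/961 = 39503.12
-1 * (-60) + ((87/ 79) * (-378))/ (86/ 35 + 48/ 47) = -13487595/226019 = -59.67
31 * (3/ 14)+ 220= 3173/14 = 226.64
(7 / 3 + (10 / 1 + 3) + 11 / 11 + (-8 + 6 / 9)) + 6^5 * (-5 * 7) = -272151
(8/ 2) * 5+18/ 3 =26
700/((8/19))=3325/2 = 1662.50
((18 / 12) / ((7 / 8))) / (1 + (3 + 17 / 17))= 0.34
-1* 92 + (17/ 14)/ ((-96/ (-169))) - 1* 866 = -1284679/1344 = -955.86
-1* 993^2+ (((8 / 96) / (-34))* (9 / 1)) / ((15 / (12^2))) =-986049.21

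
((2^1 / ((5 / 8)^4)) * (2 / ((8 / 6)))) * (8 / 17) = 98304/10625 = 9.25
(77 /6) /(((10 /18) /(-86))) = -9933/5 = -1986.60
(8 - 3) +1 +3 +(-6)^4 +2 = 1307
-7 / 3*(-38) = 88.67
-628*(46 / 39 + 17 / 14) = -410398/273 = -1503.29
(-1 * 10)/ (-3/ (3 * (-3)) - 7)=3/2 = 1.50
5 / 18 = 0.28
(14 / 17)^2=196/289 = 0.68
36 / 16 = 9/4 = 2.25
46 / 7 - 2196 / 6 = -2516/7 = -359.43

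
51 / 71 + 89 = 6370/71 = 89.72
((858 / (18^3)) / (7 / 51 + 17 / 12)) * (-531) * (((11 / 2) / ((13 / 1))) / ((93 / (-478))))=29005757/265329 = 109.32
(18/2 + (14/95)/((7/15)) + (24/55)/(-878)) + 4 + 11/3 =23371676/1376265 = 16.98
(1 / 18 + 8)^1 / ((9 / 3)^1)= 145/54 = 2.69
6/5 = 1.20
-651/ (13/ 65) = -3255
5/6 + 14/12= 2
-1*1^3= -1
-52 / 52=-1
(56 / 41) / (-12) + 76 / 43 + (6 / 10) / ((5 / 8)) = 345586/132225 = 2.61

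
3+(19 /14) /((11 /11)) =61/14 = 4.36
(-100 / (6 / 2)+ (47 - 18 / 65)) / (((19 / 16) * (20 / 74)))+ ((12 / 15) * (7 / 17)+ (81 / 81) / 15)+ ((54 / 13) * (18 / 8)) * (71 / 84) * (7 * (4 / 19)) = 53.76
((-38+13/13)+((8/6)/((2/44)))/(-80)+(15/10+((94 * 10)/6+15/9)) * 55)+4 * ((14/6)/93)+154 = 12426056/1395 = 8907.57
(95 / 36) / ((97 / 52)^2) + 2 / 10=405781/423405 = 0.96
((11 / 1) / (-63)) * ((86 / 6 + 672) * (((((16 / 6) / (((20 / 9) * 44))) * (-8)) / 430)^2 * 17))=-140012/266949375 = 0.00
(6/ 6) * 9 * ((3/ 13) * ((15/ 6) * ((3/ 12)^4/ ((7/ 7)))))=135/6656 = 0.02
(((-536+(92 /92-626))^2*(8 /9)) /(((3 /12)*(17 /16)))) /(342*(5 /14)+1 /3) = 402579072/10931 = 36829.12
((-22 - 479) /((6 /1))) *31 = -5177/2 = -2588.50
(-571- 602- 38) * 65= -78715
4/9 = 0.44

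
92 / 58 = 46/29 = 1.59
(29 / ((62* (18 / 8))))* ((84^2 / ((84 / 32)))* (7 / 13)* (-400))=-145510400/1209 = -120356.00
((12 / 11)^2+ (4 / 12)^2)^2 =1.69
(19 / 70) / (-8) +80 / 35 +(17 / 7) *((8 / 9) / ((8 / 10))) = 24949/5040 = 4.95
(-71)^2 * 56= 282296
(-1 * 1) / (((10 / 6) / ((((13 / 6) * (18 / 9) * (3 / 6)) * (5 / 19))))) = -13/38 = -0.34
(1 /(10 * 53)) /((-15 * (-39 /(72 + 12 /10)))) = 61/258375 = 0.00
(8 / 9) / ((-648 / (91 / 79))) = -91/57591 = 0.00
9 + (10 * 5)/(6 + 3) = 131/9 = 14.56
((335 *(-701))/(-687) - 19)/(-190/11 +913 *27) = 2439602/186157077 = 0.01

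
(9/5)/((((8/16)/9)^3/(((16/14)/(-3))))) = -139968/35 = -3999.09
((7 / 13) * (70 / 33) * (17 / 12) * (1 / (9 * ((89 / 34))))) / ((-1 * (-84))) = 10115/12370644 = 0.00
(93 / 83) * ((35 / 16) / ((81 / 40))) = 5425/4482 = 1.21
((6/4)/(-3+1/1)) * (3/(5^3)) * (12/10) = -27/1250 = -0.02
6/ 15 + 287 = 1437/5 = 287.40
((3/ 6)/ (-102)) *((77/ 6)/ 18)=-77/22032 = 0.00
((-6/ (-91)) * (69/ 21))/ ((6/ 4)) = 92/637 = 0.14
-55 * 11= -605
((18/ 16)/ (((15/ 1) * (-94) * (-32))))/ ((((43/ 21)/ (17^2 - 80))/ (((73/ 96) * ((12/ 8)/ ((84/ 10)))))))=45771/132448256 = 0.00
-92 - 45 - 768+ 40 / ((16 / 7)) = -1775/2 = -887.50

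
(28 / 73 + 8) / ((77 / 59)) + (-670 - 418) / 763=5.00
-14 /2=-7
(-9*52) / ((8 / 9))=-1053/2 = -526.50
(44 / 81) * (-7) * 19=-5852/81 = -72.25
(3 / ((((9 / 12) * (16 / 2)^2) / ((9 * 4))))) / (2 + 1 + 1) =9/16 = 0.56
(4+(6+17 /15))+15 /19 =3398/285 = 11.92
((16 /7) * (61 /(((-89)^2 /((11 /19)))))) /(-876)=-2684/230714967 = 0.00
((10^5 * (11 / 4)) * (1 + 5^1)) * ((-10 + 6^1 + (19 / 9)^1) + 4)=10450000/3 = 3483333.33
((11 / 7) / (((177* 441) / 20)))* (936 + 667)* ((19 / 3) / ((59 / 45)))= 4786100/1535121 = 3.12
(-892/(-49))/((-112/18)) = -2007/686 = -2.93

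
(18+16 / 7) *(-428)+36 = -60524/7 = -8646.29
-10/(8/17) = -85/4 = -21.25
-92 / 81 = -1.14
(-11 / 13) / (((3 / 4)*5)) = -44/195 = -0.23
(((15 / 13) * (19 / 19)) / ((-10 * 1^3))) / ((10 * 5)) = -3/1300 = 0.00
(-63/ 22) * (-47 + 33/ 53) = 77427/583 = 132.81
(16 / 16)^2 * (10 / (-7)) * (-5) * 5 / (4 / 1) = 125/14 = 8.93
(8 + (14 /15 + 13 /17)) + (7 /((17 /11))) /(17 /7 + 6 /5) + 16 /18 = 1149848/97155 = 11.84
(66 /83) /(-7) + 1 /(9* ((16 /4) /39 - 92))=-102455/892416 = -0.11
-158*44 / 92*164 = -285032/23 = -12392.70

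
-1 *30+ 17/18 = -523/18 = -29.06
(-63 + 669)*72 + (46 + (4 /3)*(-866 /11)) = 1437910/33 = 43573.03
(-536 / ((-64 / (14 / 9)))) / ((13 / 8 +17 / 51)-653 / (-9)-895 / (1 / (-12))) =134/111235 = 0.00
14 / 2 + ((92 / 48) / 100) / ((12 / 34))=50791/7200 = 7.05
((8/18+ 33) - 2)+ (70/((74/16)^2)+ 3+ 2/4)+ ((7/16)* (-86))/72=3302627/87616 = 37.69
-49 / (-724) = 49/724 = 0.07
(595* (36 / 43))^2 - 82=458664782/1849 = 248061.00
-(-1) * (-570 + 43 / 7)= -3947/7 = -563.86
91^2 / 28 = 1183/4 = 295.75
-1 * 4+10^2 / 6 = 38/3 = 12.67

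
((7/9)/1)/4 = 7/36 = 0.19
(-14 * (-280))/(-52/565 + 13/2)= 4429600/7241 = 611.74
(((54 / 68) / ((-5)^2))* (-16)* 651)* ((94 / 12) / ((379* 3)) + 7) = -373421412/161075 = -2318.31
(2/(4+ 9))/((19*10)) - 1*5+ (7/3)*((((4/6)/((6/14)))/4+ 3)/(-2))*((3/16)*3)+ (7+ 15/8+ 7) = 2051527/237120 = 8.65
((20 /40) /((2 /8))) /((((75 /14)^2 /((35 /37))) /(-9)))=-2744/4625 = -0.59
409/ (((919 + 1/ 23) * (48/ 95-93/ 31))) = -893665/5009706 = -0.18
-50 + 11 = -39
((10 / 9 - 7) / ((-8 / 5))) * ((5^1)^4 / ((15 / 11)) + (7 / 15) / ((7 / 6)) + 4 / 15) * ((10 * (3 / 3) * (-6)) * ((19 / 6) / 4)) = -1283925/16 = -80245.31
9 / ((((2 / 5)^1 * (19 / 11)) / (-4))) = -990/19 = -52.11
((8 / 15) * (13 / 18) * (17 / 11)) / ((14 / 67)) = 29614/10395 = 2.85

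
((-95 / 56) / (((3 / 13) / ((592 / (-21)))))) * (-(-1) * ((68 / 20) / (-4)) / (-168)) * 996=12895129/12348 = 1044.31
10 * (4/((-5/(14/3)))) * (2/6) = -112/9 = -12.44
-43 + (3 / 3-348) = -390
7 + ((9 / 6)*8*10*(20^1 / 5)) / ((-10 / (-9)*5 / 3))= 1331/5 = 266.20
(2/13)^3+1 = 2205/2197 = 1.00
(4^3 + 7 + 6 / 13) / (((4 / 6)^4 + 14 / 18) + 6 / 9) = 75249/1729 = 43.52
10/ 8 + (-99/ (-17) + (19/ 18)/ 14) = 15313/2142 = 7.15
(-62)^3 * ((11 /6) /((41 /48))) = -511533.27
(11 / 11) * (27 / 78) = 9/26 = 0.35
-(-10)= 10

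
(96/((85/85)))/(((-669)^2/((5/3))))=160/447561 = 0.00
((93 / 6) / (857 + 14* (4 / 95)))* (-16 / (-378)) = 11780/15398019 = 0.00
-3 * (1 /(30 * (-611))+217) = -3977609/6110 = -651.00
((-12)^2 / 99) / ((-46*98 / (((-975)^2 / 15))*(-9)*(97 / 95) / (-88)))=-64220000/327957 = -195.82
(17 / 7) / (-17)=-1/7 = -0.14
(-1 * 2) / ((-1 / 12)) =24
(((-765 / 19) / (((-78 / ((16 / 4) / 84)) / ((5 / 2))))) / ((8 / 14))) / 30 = 85/23712 = 0.00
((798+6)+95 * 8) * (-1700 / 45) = -531760/9 = -59084.44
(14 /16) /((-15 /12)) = -7/10 = -0.70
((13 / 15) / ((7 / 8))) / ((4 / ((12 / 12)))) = 26/105 = 0.25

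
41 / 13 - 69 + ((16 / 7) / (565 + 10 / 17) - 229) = -257976529/874965 = -294.84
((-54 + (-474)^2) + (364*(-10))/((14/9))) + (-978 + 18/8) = 885225/4 = 221306.25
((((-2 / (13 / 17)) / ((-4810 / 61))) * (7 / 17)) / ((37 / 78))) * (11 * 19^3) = 193300338/88985 = 2172.28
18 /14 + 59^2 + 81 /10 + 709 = 293957/70 = 4199.39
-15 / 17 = -0.88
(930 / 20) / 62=3/4 = 0.75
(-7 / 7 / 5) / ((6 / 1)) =-0.03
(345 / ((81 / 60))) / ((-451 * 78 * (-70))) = 115/1108107 = 0.00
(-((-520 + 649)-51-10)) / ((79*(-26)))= 34/1027 = 0.03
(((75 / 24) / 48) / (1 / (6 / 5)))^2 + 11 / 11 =4121/4096 = 1.01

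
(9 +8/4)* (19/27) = 209/27 = 7.74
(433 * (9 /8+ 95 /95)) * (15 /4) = 110415/32 = 3450.47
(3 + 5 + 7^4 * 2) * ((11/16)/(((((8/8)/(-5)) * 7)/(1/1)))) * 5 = -661375/56 = -11810.27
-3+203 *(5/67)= 814/67 = 12.15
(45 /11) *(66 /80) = 27/8 = 3.38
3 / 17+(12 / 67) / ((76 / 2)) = 3921/21641 = 0.18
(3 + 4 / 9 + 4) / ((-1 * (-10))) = 67/90 = 0.74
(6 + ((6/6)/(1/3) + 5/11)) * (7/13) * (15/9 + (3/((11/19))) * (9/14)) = 9236/363 = 25.44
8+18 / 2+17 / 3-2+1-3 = 56/3 = 18.67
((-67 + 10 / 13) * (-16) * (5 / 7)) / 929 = 9840/12077 = 0.81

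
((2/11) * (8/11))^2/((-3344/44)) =-64/278179 = 0.00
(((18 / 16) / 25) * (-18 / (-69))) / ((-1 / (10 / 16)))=-27/3680 = -0.01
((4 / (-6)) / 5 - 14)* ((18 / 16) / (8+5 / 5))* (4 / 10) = -53/75 = -0.71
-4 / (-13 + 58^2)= -4/3351 = 0.00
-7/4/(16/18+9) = -63/356 = -0.18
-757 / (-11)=757/11 = 68.82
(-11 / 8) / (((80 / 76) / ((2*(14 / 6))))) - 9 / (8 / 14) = -5243/240 = -21.85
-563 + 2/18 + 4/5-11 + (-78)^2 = 247991/45 = 5510.91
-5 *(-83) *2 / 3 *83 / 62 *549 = 6303435/31 = 203336.61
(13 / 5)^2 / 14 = 169/350 = 0.48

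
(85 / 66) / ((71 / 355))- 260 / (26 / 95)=-62275/66 = -943.56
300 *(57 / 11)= 1554.55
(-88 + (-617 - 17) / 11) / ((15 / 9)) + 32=-3046/55 = -55.38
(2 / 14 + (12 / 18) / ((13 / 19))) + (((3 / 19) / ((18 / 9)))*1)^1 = 12409/10374 = 1.20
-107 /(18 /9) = -107/2 = -53.50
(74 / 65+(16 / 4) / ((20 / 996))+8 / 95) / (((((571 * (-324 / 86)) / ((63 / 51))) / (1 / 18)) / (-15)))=37252061/388415898 = 0.10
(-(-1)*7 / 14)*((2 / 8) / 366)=1/2928 = 0.00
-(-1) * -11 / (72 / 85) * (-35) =32725/72 = 454.51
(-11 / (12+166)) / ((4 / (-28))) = 77/178 = 0.43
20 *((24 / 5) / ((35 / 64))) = 6144/35 = 175.54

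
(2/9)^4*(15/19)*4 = 320/41553 = 0.01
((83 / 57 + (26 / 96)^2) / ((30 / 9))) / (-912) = -13391/26615808 = 0.00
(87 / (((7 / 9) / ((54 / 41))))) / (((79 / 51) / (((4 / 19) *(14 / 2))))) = 8625528/61541 = 140.16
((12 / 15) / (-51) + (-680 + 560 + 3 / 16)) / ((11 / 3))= -488899/14960 = -32.68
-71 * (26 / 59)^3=-1247896/205379 = -6.08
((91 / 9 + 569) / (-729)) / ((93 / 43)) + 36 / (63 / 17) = 39922952/4271211 = 9.35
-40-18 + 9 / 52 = -3007/52 = -57.83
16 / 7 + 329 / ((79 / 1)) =3567/553 = 6.45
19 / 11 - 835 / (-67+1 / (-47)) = 98309/6930 = 14.19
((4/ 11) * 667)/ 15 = 16.17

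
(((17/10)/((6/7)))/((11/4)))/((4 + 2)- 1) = 119/825 = 0.14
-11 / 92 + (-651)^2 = 38989681/92 = 423800.88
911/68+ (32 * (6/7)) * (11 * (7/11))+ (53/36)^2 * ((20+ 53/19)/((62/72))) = 23679029/90117 = 262.76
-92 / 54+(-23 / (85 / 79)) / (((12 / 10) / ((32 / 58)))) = -153502/13311 = -11.53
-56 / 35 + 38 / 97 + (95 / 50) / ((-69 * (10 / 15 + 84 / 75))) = -3658179/2989540 = -1.22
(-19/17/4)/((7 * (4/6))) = -57/952 = -0.06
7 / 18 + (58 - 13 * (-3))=1753/18 = 97.39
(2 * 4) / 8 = 1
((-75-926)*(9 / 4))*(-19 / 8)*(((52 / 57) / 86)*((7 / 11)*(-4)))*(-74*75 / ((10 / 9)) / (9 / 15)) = 206817975/172 = 1202430.09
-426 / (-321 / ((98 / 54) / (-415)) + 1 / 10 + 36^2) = -208740/36603139 = -0.01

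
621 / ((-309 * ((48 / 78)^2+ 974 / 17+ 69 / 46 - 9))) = -1189422/29694179 = -0.04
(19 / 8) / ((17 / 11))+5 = 889/136 = 6.54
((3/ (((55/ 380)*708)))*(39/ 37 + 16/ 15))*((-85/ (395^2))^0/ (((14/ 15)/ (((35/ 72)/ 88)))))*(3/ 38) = 535/18441984 = 0.00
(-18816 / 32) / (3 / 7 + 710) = -4116/4973 = -0.83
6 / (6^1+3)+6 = 6.67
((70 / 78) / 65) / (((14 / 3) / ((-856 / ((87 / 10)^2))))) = -42800/1279161 = -0.03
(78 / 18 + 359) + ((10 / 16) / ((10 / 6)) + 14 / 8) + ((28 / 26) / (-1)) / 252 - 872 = -474127/936 = -506.55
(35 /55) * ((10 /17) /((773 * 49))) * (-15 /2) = -75/1011857 = 0.00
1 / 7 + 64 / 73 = 1.02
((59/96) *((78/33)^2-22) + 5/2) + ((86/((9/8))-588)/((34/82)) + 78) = -344590297/296208 = -1163.34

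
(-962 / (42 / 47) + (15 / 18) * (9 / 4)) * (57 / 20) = -3430279/1120 = -3062.75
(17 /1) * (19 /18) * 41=13243/18 = 735.72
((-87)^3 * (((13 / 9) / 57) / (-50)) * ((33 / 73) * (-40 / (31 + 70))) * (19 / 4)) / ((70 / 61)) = -247.33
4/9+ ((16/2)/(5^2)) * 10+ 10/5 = 254/45 = 5.64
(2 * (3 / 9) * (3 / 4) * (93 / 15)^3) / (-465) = -961/3750 = -0.26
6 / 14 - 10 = -67/7 = -9.57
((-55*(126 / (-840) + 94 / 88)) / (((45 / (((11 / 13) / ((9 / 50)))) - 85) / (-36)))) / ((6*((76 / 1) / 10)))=-83325/157643 = -0.53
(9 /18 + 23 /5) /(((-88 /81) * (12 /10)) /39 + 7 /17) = 912951/67726 = 13.48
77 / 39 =1.97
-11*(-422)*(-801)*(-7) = 26027694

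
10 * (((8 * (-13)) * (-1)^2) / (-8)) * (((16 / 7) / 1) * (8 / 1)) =16640/7 = 2377.14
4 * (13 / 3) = 52/3 = 17.33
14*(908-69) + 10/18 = 105719/9 = 11746.56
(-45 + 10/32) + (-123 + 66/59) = -157241/944 = -166.57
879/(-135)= -293/45 = -6.51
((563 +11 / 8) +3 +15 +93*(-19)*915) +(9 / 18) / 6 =-38789341/24 = -1616222.54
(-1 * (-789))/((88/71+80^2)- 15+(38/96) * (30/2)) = 896304/7261513 = 0.12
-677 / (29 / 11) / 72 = -7447/2088 = -3.57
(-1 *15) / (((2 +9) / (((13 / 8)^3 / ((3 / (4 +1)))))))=-54925/5632 = -9.75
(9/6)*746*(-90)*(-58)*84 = 490659120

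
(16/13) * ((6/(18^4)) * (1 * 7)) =14/28431 = 0.00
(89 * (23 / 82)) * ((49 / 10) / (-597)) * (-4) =100303/122385 = 0.82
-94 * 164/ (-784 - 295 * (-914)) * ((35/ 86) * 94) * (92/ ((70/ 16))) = -266635136/5780189 = -46.13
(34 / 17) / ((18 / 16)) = 16/9 = 1.78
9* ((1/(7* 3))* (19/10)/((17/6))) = 171/595 = 0.29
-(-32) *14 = 448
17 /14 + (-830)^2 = 9644617/14 = 688901.21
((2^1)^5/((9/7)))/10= 112/45 = 2.49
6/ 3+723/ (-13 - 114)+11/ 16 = -6107/2032 = -3.01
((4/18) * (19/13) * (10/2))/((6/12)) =380/117 = 3.25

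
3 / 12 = 0.25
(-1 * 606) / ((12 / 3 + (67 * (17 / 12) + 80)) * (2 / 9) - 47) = 83.69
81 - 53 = 28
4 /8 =1/2 = 0.50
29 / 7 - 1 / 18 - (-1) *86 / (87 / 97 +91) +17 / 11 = 40576805/6177402 = 6.57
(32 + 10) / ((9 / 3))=14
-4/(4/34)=-34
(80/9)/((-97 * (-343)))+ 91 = 27249029/299439 = 91.00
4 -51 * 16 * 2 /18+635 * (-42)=-80270/3 = -26756.67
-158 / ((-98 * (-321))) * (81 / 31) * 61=-130113/162533 = -0.80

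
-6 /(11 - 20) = 2/3 = 0.67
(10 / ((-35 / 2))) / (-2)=2/7 = 0.29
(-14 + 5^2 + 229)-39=201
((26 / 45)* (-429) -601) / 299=-12733/4485 = -2.84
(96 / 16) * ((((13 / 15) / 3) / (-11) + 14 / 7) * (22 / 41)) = 3908/615 = 6.35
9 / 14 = 0.64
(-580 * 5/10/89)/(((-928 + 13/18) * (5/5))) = 5220/1485499 = 0.00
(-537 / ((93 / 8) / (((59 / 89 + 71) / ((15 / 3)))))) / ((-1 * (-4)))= -2283324/13795 = -165.52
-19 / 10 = -1.90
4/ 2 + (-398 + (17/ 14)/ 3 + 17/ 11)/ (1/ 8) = -731438/231 = -3166.40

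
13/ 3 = 4.33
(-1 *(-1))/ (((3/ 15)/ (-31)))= -155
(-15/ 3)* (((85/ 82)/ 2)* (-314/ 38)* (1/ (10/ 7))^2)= 130781/12464 = 10.49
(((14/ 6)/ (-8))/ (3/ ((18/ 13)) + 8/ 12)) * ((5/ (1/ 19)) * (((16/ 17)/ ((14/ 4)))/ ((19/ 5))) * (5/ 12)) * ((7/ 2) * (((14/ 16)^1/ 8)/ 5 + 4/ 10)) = -7875/18496 = -0.43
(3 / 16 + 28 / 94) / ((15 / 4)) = 73/564 = 0.13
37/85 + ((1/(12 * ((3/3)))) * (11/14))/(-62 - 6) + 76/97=6747593/5540640 = 1.22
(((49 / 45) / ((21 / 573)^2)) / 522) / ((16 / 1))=0.10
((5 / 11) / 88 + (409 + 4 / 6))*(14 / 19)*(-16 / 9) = -536.65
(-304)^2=92416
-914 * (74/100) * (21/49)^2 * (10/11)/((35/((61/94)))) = -2.09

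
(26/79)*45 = 1170/79 = 14.81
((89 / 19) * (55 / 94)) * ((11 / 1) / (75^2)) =10769/2009250 = 0.01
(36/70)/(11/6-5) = -108/665 = -0.16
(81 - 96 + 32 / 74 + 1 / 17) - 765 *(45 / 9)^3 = -60157251/629 = -95639.51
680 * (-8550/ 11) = -5814000/11 = -528545.45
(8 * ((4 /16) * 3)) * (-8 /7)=-48/7 = -6.86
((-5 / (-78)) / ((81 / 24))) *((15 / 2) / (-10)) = -5/351 = -0.01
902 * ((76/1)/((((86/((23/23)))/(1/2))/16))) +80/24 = 6380.26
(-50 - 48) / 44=-49/22 = -2.23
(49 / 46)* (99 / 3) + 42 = 3549/46 = 77.15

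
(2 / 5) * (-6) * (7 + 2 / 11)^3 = -5916468/6655 = -889.03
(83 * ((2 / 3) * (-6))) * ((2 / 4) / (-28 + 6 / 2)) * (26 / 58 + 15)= 74368/725 = 102.58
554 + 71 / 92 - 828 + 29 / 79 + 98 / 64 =-15776207/58144 = -271.33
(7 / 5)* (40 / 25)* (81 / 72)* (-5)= -63/5 = -12.60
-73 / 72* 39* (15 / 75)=-949/120 = -7.91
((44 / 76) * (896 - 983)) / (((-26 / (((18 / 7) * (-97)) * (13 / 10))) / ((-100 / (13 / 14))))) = 67648.66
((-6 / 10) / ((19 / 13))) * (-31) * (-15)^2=54405/19 = 2863.42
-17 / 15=-1.13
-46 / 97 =-0.47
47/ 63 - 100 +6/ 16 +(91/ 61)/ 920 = -98.88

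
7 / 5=1.40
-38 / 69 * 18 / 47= -228/1081 = -0.21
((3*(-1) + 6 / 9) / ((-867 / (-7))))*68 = -196/153 = -1.28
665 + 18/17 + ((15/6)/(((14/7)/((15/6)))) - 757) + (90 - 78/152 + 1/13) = 58705/33592 = 1.75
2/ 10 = 1/5 = 0.20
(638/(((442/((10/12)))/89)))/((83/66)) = 1561505/18343 = 85.13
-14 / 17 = -0.82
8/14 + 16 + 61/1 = 543/7 = 77.57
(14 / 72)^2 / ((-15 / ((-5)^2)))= -245/3888 = -0.06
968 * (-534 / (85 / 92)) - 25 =-559506.22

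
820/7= 117.14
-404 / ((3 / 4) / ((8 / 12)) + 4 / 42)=-67872/205 = -331.08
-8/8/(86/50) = -25/43 = -0.58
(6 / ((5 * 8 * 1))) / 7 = 0.02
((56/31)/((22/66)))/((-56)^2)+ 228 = 395811/1736 = 228.00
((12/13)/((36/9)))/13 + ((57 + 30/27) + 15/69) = 2041127/34983 = 58.35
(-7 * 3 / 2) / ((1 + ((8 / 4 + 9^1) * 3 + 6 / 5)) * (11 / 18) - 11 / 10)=-945/1837 = -0.51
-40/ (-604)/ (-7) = -10/1057 = -0.01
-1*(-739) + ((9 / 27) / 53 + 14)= 119728/159 = 753.01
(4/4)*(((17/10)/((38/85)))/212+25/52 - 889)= -186101927/209456 = -888.50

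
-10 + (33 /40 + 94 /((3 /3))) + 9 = 93.82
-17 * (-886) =15062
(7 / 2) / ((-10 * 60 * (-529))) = 7/634800 = 0.00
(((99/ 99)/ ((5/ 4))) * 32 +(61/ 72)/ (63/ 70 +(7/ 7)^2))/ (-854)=-89077/2920680 = -0.03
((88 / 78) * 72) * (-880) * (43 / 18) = -6659840/39 = -170765.13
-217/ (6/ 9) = -651/2 = -325.50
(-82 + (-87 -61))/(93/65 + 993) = -7475/32319 = -0.23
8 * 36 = 288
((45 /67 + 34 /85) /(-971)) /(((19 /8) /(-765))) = 439416/1236083 = 0.36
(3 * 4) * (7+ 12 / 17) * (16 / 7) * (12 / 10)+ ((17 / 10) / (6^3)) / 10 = 253.63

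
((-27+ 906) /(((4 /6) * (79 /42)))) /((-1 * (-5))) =55377/395 = 140.19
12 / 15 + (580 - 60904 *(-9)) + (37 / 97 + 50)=266152083/485 = 548767.18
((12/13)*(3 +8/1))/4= 33/13 = 2.54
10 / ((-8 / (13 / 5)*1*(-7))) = 13/28 = 0.46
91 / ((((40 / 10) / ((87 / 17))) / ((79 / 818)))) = 625443/55624 = 11.24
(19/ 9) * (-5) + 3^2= -1.56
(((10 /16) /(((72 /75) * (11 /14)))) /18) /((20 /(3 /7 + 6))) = 125/8448 = 0.01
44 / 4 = 11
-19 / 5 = -3.80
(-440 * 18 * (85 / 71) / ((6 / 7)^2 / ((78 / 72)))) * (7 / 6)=-20845825/1278 = -16311.29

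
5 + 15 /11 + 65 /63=5125/693 = 7.40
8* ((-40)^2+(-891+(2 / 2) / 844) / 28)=5294171/422 = 12545.43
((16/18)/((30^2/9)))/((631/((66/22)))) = 2/47325 = 0.00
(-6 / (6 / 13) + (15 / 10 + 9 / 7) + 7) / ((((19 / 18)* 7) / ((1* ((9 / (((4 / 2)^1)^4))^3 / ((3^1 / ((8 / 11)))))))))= -98415/5243392 = -0.02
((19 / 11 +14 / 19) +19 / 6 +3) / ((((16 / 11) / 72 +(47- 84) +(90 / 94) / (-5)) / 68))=-1526043/96653 = -15.79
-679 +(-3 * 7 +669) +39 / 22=-643/22 = -29.23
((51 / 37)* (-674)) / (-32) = 17187/592 = 29.03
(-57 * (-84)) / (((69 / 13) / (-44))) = -912912/23 = -39691.83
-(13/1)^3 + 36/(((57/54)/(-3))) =-43687/19 = -2299.32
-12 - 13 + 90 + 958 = 1023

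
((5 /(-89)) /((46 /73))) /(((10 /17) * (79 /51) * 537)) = -21097/115786508 = 0.00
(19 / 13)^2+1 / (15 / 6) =2143/845 = 2.54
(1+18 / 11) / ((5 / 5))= 29/11 = 2.64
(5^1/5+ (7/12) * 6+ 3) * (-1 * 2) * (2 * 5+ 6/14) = -1095/7 = -156.43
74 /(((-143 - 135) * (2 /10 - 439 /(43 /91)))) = 7955/27758578 = 0.00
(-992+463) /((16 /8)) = -264.50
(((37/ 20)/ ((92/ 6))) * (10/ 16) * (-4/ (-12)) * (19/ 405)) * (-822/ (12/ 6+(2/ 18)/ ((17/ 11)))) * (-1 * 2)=1637287/1749840 = 0.94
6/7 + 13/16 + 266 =29979/112 = 267.67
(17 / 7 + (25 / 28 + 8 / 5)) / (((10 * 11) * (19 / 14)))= 689/20900 = 0.03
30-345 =-315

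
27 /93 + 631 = 19570/31 = 631.29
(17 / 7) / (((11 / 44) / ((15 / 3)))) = 340/7 = 48.57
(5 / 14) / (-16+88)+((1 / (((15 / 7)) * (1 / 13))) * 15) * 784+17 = 71361.00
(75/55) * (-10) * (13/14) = -975/77 = -12.66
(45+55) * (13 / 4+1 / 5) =345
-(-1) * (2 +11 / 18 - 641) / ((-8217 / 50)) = 287275/73953 = 3.88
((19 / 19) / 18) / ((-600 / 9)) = -1/1200 = 0.00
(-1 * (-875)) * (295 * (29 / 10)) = 1497125/2 = 748562.50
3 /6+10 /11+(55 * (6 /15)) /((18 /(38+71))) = 26657/198 = 134.63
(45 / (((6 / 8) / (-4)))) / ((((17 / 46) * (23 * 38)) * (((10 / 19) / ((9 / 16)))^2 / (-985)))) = 835.98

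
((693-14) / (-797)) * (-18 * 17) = 207774/797 = 260.70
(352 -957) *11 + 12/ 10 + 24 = -33149/5 = -6629.80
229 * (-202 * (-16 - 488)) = 23314032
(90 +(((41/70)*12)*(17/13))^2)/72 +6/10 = 2503603/828100 = 3.02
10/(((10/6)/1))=6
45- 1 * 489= -444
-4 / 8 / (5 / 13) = -13/10 = -1.30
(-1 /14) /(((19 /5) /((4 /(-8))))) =5/532 = 0.01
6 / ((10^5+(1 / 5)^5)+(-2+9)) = 9375/156260938 = 0.00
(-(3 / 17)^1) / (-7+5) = 3/34 = 0.09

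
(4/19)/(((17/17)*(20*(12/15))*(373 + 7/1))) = 1/28880 = 0.00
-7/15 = -0.47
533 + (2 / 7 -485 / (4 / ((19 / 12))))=114679/336 = 341.31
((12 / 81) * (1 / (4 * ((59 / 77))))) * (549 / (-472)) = -4697/83544 = -0.06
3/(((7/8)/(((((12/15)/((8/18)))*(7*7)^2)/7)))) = 10584/5 = 2116.80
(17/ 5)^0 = 1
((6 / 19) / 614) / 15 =1/29165 = 0.00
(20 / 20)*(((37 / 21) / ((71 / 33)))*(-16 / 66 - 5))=-6401/1491 = -4.29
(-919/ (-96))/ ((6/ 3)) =919/192 = 4.79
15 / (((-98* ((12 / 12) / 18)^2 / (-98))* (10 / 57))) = 27702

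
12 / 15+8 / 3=52/15 = 3.47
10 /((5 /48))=96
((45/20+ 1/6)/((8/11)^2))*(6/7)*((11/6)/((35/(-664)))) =-136.21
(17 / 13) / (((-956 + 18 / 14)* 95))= -119/8253505 = 0.00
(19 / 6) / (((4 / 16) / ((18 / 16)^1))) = 57/4 = 14.25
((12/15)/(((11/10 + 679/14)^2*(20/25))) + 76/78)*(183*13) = 142625747/61504 = 2318.97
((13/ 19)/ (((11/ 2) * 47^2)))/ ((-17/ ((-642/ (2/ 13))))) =0.01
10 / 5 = 2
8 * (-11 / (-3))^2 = 968/9 = 107.56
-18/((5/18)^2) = -5832/25 = -233.28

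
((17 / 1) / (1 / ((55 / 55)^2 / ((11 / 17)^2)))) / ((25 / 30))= 29478/605 = 48.72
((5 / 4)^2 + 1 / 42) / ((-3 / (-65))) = 34645/1008 = 34.37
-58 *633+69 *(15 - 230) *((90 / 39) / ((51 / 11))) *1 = -9745644/221 = -44097.94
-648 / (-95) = 648/95 = 6.82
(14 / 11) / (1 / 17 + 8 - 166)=-238/29535 = -0.01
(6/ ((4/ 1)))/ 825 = 1/550 = 0.00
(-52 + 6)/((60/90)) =-69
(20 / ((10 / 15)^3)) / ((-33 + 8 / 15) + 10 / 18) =-2.12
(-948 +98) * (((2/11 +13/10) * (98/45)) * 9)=-271558/11 = -24687.09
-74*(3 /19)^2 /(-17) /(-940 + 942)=333/6137 = 0.05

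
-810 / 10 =-81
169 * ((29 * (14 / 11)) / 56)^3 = 4121741/85184 = 48.39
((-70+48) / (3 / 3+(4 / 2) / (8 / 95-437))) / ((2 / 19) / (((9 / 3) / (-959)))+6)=26024889/32557796 = 0.80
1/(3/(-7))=-7/3 = -2.33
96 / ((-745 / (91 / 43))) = -8736/32035 = -0.27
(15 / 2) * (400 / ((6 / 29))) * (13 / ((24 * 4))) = 47125/24 = 1963.54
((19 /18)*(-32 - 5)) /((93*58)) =-703/97092 = -0.01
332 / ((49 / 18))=5976/49 = 121.96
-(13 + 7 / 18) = -241/18 = -13.39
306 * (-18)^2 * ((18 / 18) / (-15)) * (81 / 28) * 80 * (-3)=32122656/7 = 4588950.86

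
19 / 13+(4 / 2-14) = -137/13 = -10.54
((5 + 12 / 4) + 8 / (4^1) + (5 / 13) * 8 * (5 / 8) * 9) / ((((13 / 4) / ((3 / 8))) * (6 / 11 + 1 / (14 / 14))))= 11715/5746 = 2.04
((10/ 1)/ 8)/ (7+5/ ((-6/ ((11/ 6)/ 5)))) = 45/241 = 0.19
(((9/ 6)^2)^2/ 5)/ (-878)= -81/70240 = 0.00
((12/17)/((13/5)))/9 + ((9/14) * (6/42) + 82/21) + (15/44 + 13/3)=4145821/476476 = 8.70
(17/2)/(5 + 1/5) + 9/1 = 553/52 = 10.63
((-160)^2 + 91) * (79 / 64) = 2029589/64 = 31712.33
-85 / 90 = -17/18 = -0.94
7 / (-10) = -7/10 = -0.70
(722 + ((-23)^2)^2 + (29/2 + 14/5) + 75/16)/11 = 22446799/880 = 25507.73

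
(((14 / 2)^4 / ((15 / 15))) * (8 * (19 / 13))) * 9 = 3284568/13 = 252659.08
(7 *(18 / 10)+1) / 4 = 17/5 = 3.40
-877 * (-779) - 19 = 683164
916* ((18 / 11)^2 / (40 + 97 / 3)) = 890352/26257 = 33.91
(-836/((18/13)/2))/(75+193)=-2717/603 = -4.51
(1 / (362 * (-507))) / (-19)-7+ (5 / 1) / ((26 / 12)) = -16362761/3487146 = -4.69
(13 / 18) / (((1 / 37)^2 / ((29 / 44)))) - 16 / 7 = 3600119/5544 = 649.37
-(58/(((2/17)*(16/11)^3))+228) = -1590071/4096 = -388.20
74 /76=37/38 = 0.97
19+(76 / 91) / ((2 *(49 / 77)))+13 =20802/637 = 32.66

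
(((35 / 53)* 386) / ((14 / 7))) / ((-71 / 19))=-34.11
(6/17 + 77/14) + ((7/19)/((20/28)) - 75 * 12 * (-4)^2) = -46491429/3230 = -14393.63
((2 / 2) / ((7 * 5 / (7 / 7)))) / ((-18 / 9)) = -1/70 = -0.01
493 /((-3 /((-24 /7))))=3944/7 = 563.43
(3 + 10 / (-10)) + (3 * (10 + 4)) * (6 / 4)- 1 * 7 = 58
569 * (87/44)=49503/44 = 1125.07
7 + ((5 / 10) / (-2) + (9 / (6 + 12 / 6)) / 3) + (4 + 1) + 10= 177/8 = 22.12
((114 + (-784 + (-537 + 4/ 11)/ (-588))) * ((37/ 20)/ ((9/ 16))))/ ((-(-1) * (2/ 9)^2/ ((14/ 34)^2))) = -480369927/63580 = -7555.36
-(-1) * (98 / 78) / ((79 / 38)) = 0.60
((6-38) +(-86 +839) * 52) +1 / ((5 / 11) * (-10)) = 1956189/50 = 39123.78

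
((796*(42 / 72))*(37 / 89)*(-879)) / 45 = -3770.66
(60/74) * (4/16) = 15/74 = 0.20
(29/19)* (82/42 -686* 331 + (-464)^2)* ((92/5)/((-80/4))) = 164835043/9975 = 16524.82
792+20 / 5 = 796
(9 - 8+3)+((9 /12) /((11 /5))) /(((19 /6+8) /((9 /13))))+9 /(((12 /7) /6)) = 340328/9581 = 35.52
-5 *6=-30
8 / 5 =1.60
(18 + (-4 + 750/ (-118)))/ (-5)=-451/295 = -1.53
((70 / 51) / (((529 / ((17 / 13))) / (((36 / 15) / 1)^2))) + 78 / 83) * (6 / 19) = 16426836/54225145 = 0.30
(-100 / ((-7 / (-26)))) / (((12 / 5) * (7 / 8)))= -26000/147 = -176.87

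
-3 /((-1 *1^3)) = 3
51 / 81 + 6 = 179/27 = 6.63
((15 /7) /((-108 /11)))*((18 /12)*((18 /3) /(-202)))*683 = 6.64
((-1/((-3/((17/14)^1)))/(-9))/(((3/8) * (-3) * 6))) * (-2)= -0.01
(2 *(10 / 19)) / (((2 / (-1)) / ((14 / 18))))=-70/171 = -0.41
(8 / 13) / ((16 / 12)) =6/13 = 0.46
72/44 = 18/11 = 1.64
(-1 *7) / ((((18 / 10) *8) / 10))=-175/36 = -4.86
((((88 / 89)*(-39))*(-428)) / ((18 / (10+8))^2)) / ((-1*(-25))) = 1468896/2225 = 660.18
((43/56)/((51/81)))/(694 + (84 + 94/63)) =10449/6678688 = 0.00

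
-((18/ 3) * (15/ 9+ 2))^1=-22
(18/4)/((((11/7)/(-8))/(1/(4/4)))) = -252/11 = -22.91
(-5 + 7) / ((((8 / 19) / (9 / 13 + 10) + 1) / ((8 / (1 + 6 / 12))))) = 84512/8235 = 10.26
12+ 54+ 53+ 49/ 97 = 11592/97 = 119.51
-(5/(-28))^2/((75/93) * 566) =-31/443744 = 0.00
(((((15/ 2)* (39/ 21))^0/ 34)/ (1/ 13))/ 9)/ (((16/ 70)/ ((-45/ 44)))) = -2275/11968 = -0.19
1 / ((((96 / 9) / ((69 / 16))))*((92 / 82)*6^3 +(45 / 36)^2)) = 8487/5120032 = 0.00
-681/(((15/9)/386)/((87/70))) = -34304013/175 = -196022.93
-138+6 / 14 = -963/7 = -137.57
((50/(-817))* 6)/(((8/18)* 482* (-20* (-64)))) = -135/100811264 = 0.00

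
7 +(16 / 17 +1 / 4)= 8.19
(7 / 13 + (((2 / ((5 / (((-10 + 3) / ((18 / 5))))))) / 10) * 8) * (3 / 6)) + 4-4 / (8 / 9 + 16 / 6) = 14519/4680 = 3.10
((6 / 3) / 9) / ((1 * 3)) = 2/27 = 0.07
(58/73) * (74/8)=1073/146 = 7.35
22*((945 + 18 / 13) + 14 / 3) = 816002/39 = 20923.13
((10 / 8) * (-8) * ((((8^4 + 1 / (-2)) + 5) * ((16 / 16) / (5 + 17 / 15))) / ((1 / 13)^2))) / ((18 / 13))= -450439925/552 = -816014.36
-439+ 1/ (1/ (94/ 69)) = -30197/69 = -437.64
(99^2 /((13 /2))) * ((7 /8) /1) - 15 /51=1166059/884 = 1319.07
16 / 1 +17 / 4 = 81/4 = 20.25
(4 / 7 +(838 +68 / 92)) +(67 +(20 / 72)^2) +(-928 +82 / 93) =-33523057/1617084 = -20.73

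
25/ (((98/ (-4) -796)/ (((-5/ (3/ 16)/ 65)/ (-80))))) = -10/63999 = 0.00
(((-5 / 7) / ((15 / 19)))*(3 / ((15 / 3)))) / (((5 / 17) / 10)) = -646/35 = -18.46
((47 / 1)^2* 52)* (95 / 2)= 5456230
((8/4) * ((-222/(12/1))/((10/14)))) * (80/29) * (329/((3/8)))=-10907008/87 = -125367.91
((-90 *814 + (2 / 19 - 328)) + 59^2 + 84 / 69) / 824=-30636181/360088 = -85.08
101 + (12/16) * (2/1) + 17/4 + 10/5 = 435/4 = 108.75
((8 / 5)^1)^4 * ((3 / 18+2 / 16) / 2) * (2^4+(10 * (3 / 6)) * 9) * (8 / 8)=109312/1875 = 58.30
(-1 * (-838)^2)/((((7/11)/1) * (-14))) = 3862342/49 = 78823.31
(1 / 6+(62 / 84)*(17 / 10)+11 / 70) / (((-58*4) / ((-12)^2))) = -1989/2030 = -0.98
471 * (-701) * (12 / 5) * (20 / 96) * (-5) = 825427.50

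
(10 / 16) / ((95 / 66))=33/76 = 0.43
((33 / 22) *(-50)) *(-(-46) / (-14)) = 1725/7 = 246.43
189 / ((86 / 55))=120.87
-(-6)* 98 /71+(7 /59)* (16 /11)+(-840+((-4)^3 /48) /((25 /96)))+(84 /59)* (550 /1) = -61763012/1151975 = -53.61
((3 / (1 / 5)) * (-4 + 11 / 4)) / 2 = -75/8 = -9.38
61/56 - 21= -1115/56 = -19.91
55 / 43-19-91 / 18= -17629/774 = -22.78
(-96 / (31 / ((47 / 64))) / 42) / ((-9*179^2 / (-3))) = -47/83434764 = 0.00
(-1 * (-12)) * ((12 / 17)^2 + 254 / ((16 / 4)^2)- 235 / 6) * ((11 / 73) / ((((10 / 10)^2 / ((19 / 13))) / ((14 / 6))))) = -231292985/1645566 = -140.56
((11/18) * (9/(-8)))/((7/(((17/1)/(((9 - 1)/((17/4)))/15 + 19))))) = -47685/546224 = -0.09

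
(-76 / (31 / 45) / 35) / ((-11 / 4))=2736/2387 = 1.15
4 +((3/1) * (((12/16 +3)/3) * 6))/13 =149/26 = 5.73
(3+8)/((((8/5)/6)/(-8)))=-330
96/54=16/9 = 1.78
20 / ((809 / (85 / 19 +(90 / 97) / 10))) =168320/1490987 = 0.11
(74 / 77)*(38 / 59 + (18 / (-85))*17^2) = -17168/295 = -58.20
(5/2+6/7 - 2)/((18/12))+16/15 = 69/35 = 1.97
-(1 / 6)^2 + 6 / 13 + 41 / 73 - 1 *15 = -478453/34164 = -14.00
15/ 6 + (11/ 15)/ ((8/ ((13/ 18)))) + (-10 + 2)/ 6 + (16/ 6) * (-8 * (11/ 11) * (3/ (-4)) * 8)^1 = 279143/2160 = 129.23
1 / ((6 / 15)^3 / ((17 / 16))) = 2125/128 = 16.60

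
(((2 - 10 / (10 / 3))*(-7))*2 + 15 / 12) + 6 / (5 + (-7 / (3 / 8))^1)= 2429/164 = 14.81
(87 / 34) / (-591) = -29/6698 = 0.00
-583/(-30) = 583/30 = 19.43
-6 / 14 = -3/7 = -0.43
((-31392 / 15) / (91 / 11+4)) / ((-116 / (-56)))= -537152/6525 = -82.32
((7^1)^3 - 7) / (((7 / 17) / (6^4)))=1057536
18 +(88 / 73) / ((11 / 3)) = 1338/73 = 18.33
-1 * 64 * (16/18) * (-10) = 5120/9 = 568.89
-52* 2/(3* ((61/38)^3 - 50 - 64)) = 5706688/18085281 = 0.32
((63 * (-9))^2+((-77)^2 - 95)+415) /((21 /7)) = 109246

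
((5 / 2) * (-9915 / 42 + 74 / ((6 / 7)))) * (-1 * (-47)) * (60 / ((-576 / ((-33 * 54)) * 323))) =-38503575/3808 = -10111.23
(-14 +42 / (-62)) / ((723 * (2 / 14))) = -3185/22413 = -0.14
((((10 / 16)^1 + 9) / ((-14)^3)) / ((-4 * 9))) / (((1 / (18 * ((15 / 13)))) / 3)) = 495/81536 = 0.01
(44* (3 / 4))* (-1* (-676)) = 22308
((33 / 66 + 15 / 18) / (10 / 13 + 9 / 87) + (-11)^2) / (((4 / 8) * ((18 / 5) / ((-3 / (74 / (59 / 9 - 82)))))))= 58653475/281718 = 208.20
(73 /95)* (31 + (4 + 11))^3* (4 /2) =14211056/95 = 149590.06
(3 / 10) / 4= 3/40 = 0.08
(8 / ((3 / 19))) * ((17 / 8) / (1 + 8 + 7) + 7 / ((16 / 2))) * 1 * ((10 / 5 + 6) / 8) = 817/16 = 51.06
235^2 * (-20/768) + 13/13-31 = -281885/192 = -1468.15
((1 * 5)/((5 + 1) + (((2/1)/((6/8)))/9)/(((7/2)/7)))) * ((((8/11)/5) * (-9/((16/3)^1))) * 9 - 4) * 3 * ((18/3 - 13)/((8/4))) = 387261/7832 = 49.45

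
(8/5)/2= 4/5 = 0.80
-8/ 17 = -0.47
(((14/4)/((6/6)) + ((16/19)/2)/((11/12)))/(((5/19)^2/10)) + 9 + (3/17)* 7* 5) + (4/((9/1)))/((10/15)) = 329627/561 = 587.57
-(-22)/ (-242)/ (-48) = 1/528 = 0.00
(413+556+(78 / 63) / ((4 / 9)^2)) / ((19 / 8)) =54615/133 = 410.64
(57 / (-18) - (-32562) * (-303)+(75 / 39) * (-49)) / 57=-769577905/4446 = -173094.45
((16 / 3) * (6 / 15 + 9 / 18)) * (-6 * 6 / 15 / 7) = -288/175 = -1.65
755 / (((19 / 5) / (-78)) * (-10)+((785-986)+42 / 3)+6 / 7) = -206115/50684 = -4.07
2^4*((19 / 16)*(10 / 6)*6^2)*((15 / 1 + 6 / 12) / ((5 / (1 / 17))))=3534/17 = 207.88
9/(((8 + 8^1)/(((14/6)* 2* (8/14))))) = 3/2 = 1.50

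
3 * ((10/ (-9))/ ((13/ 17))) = -170/39 = -4.36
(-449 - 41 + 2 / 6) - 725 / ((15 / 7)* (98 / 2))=-3476/7 = -496.57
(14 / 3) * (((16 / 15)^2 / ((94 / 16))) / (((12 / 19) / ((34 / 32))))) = 144704/95175 = 1.52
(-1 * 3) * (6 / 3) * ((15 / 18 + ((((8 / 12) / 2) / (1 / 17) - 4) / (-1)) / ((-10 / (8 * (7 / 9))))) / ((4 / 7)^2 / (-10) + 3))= -24745/6543 = -3.78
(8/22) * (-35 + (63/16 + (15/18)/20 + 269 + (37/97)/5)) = 5541931/64020 = 86.57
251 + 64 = 315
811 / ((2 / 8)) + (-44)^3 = -81940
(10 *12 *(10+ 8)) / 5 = 432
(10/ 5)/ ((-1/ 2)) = -4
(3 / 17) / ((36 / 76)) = 19/51 = 0.37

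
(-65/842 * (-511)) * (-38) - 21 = -639926/421 = -1520.01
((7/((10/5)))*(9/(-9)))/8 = -7/16 = -0.44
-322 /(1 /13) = -4186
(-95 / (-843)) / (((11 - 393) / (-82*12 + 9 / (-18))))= 187055/644052 = 0.29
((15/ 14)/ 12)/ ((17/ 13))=65/952 = 0.07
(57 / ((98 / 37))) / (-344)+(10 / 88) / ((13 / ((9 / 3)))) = -175167/4820816 = -0.04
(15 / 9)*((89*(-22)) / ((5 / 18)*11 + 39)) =-58740/757 = -77.60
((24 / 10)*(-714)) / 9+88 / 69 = -65248/345 = -189.12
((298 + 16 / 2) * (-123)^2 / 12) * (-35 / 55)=-5401053/22 = -245502.41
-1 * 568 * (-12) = 6816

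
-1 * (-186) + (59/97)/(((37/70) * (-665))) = 12683408/68191 = 186.00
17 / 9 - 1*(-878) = 7919/9 = 879.89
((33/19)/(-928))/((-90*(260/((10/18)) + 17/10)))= 1/22586592 = 0.00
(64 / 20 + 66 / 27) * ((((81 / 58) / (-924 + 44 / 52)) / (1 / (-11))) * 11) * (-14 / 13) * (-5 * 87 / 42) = 12573/1091 = 11.52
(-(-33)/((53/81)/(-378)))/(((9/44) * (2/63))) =-2935861.81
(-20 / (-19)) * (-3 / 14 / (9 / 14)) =-20/57 = -0.35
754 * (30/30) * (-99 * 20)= -1492920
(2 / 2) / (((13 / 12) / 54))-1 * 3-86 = -509/13 = -39.15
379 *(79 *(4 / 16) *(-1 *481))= -14401621/4 = -3600405.25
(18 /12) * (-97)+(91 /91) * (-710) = -1711/2 = -855.50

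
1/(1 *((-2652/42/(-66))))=231/221 = 1.05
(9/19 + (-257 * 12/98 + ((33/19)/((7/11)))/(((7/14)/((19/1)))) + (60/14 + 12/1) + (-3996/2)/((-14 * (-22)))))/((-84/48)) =-3380238/71687 = -47.15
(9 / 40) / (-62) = -9/2480 = 0.00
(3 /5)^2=9/25 = 0.36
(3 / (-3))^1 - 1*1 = -2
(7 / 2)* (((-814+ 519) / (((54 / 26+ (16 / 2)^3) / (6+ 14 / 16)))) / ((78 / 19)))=-2157925/641568 = -3.36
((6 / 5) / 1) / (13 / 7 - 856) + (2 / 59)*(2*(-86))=-3428786/587935 = -5.83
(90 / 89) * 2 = 2.02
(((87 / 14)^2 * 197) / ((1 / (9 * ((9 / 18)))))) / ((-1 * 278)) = -13419837/108976 = -123.14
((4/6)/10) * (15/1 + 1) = 16/15 = 1.07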